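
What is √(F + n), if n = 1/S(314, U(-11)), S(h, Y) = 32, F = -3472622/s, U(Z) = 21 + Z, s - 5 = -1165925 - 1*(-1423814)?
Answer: I*√84590765630/79352 ≈ 3.6652*I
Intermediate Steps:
s = 257894 (s = 5 + (-1165925 - 1*(-1423814)) = 5 + (-1165925 + 1423814) = 5 + 257889 = 257894)
F = -1736311/128947 (F = -3472622/257894 = -3472622*1/257894 = -1736311/128947 ≈ -13.465)
n = 1/32 ≈ 0.031250
√(F + n) = √(-1736311/128947 + 1/32) = √(-55433005/4126304) = I*√84590765630/79352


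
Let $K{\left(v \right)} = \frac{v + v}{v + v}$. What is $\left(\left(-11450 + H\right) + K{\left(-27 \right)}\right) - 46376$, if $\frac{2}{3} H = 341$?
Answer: $- \frac{114627}{2} \approx -57314.0$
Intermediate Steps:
$H = \frac{1023}{2}$ ($H = \frac{3}{2} \cdot 341 = \frac{1023}{2} \approx 511.5$)
$K{\left(v \right)} = 1$ ($K{\left(v \right)} = \frac{2 v}{2 v} = 2 v \frac{1}{2 v} = 1$)
$\left(\left(-11450 + H\right) + K{\left(-27 \right)}\right) - 46376 = \left(\left(-11450 + \frac{1023}{2}\right) + 1\right) - 46376 = \left(- \frac{21877}{2} + 1\right) - 46376 = - \frac{21875}{2} - 46376 = - \frac{114627}{2}$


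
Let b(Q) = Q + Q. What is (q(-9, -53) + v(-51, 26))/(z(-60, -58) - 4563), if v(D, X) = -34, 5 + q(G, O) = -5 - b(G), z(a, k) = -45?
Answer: 13/2304 ≈ 0.0056424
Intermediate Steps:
b(Q) = 2*Q
q(G, O) = -10 - 2*G (q(G, O) = -5 + (-5 - 2*G) = -10 - 2*G)
(q(-9, -53) + v(-51, 26))/(z(-60, -58) - 4563) = ((-10 - 2*(-9)) - 34)/(-45 - 4563) = ((-10 + 18) - 34)/(-4608) = (8 - 34)*(-1/4608) = -26*(-1/4608) = 13/2304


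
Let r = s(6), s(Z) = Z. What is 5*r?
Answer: 30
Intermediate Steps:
r = 6
5*r = 5*6 = 30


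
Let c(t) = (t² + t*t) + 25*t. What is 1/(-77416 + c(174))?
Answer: -1/12514 ≈ -7.9911e-5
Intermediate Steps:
c(t) = 2*t² + 25*t (c(t) = (t² + t²) + 25*t = 2*t² + 25*t)
1/(-77416 + c(174)) = 1/(-77416 + 174*(25 + 2*174)) = 1/(-77416 + 174*(25 + 348)) = 1/(-77416 + 174*373) = 1/(-77416 + 64902) = 1/(-12514) = -1/12514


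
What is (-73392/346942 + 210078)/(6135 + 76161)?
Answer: 6073734007/2379328236 ≈ 2.5527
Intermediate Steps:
(-73392/346942 + 210078)/(6135 + 76161) = (-73392*1/346942 + 210078)/82296 = (-36696/173471 + 210078)*(1/82296) = (36442404042/173471)*(1/82296) = 6073734007/2379328236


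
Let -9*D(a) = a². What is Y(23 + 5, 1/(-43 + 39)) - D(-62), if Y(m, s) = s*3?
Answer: 15349/36 ≈ 426.36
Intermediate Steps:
Y(m, s) = 3*s
D(a) = -a²/9
Y(23 + 5, 1/(-43 + 39)) - D(-62) = 3/(-43 + 39) - (-1)*(-62)²/9 = 3/(-4) - (-1)*3844/9 = 3*(-¼) - 1*(-3844/9) = -¾ + 3844/9 = 15349/36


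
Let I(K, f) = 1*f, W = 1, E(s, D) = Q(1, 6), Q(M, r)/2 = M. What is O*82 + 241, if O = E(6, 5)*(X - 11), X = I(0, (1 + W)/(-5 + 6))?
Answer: -1235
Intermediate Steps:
Q(M, r) = 2*M
E(s, D) = 2 (E(s, D) = 2*1 = 2)
I(K, f) = f
X = 2 (X = (1 + 1)/(-5 + 6) = 2/1 = 2*1 = 2)
O = -18 (O = 2*(2 - 11) = 2*(-9) = -18)
O*82 + 241 = -18*82 + 241 = -1476 + 241 = -1235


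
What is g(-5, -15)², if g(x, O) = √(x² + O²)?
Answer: 250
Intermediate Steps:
g(x, O) = √(O² + x²)
g(-5, -15)² = (√((-15)² + (-5)²))² = (√(225 + 25))² = (√250)² = (5*√10)² = 250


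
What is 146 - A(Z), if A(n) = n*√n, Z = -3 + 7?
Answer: 138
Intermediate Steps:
Z = 4
A(n) = n^(3/2)
146 - A(Z) = 146 - 4^(3/2) = 146 - 1*8 = 146 - 8 = 138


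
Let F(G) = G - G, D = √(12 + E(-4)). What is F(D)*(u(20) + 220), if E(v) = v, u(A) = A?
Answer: 0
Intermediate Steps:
D = 2*√2 (D = √(12 - 4) = √8 = 2*√2 ≈ 2.8284)
F(G) = 0
F(D)*(u(20) + 220) = 0*(20 + 220) = 0*240 = 0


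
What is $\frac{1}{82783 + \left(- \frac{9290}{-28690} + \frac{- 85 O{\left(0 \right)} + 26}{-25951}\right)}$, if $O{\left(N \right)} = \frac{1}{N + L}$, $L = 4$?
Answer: $\frac{297813676}{24654005919713} \approx 1.208 \cdot 10^{-5}$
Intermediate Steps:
$O{\left(N \right)} = \frac{1}{4 + N}$ ($O{\left(N \right)} = \frac{1}{N + 4} = \frac{1}{4 + N}$)
$\frac{1}{82783 + \left(- \frac{9290}{-28690} + \frac{- 85 O{\left(0 \right)} + 26}{-25951}\right)} = \frac{1}{82783 + \left(- \frac{9290}{-28690} + \frac{- \frac{85}{4 + 0} + 26}{-25951}\right)} = \frac{1}{82783 + \left(\left(-9290\right) \left(- \frac{1}{28690}\right) + \left(- \frac{85}{4} + 26\right) \left(- \frac{1}{25951}\right)\right)} = \frac{1}{82783 + \left(\frac{929}{2869} + \left(\left(-85\right) \frac{1}{4} + 26\right) \left(- \frac{1}{25951}\right)\right)} = \frac{1}{82783 + \left(\frac{929}{2869} + \left(- \frac{85}{4} + 26\right) \left(- \frac{1}{25951}\right)\right)} = \frac{1}{82783 + \left(\frac{929}{2869} + \frac{19}{4} \left(- \frac{1}{25951}\right)\right)} = \frac{1}{82783 + \left(\frac{929}{2869} - \frac{19}{103804}\right)} = \frac{1}{82783 + \frac{96379405}{297813676}} = \frac{1}{\frac{24654005919713}{297813676}} = \frac{297813676}{24654005919713}$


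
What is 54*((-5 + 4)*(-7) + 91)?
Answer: 5292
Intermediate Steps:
54*((-5 + 4)*(-7) + 91) = 54*(-1*(-7) + 91) = 54*(7 + 91) = 54*98 = 5292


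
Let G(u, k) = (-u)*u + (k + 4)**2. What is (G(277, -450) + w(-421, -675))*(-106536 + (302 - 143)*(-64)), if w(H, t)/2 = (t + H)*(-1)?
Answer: -14516521848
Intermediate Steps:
w(H, t) = -2*H - 2*t (w(H, t) = 2*((t + H)*(-1)) = 2*((H + t)*(-1)) = 2*(-H - t) = -2*H - 2*t)
G(u, k) = (4 + k)**2 - u**2 (G(u, k) = -u**2 + (4 + k)**2 = (4 + k)**2 - u**2)
(G(277, -450) + w(-421, -675))*(-106536 + (302 - 143)*(-64)) = (((4 - 450)**2 - 1*277**2) + (-2*(-421) - 2*(-675)))*(-106536 + (302 - 143)*(-64)) = (((-446)**2 - 1*76729) + (842 + 1350))*(-106536 + 159*(-64)) = ((198916 - 76729) + 2192)*(-106536 - 10176) = (122187 + 2192)*(-116712) = 124379*(-116712) = -14516521848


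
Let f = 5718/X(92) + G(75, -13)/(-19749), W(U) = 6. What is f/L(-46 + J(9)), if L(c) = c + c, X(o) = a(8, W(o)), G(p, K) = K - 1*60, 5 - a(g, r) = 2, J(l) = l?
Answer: -37641667/1461426 ≈ -25.757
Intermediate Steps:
a(g, r) = 3 (a(g, r) = 5 - 1*2 = 5 - 2 = 3)
G(p, K) = -60 + K (G(p, K) = K - 60 = -60 + K)
X(o) = 3
L(c) = 2*c
f = 37641667/19749 (f = 5718/3 + (-60 - 13)/(-19749) = 5718*(⅓) - 73*(-1/19749) = 1906 + 73/19749 = 37641667/19749 ≈ 1906.0)
f/L(-46 + J(9)) = 37641667/(19749*((2*(-46 + 9)))) = 37641667/(19749*((2*(-37)))) = (37641667/19749)/(-74) = (37641667/19749)*(-1/74) = -37641667/1461426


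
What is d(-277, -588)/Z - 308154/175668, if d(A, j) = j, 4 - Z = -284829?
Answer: -14645953511/8339340574 ≈ -1.7562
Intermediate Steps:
Z = 284833 (Z = 4 - 1*(-284829) = 4 + 284829 = 284833)
d(-277, -588)/Z - 308154/175668 = -588/284833 - 308154/175668 = -588*1/284833 - 308154*1/175668 = -588/284833 - 51359/29278 = -14645953511/8339340574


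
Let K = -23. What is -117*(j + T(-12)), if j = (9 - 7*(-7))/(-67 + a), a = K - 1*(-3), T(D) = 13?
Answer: -1443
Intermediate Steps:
a = -20 (a = -23 - 1*(-3) = -23 + 3 = -20)
j = -2/3 (j = (9 - 7*(-7))/(-67 - 20) = (9 + 49)/(-87) = 58*(-1/87) = -2/3 ≈ -0.66667)
-117*(j + T(-12)) = -117*(-2/3 + 13) = -117*37/3 = -1443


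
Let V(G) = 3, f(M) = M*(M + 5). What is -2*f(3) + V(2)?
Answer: -45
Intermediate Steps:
f(M) = M*(5 + M)
-2*f(3) + V(2) = -6*(5 + 3) + 3 = -6*8 + 3 = -2*24 + 3 = -48 + 3 = -45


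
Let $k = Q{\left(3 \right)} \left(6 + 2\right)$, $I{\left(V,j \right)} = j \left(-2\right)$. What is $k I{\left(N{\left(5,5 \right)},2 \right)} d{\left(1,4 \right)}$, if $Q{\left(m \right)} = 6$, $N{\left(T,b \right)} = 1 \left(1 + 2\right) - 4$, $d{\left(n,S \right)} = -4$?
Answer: $768$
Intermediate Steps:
$N{\left(T,b \right)} = -1$ ($N{\left(T,b \right)} = 1 \cdot 3 - 4 = 3 - 4 = -1$)
$I{\left(V,j \right)} = - 2 j$
$k = 48$ ($k = 6 \left(6 + 2\right) = 6 \cdot 8 = 48$)
$k I{\left(N{\left(5,5 \right)},2 \right)} d{\left(1,4 \right)} = 48 \left(\left(-2\right) 2\right) \left(-4\right) = 48 \left(-4\right) \left(-4\right) = \left(-192\right) \left(-4\right) = 768$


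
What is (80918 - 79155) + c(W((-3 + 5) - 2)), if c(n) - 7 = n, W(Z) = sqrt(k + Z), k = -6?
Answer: 1770 + I*sqrt(6) ≈ 1770.0 + 2.4495*I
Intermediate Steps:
W(Z) = sqrt(-6 + Z)
c(n) = 7 + n
(80918 - 79155) + c(W((-3 + 5) - 2)) = (80918 - 79155) + (7 + sqrt(-6 + ((-3 + 5) - 2))) = 1763 + (7 + sqrt(-6 + (2 - 2))) = 1763 + (7 + sqrt(-6 + 0)) = 1763 + (7 + sqrt(-6)) = 1763 + (7 + I*sqrt(6)) = 1770 + I*sqrt(6)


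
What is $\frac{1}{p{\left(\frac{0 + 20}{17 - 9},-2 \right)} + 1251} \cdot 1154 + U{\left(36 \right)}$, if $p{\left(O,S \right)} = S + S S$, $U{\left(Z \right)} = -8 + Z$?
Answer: $\frac{36238}{1253} \approx 28.921$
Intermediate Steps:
$p{\left(O,S \right)} = S + S^{2}$
$\frac{1}{p{\left(\frac{0 + 20}{17 - 9},-2 \right)} + 1251} \cdot 1154 + U{\left(36 \right)} = \frac{1}{- 2 \left(1 - 2\right) + 1251} \cdot 1154 + \left(-8 + 36\right) = \frac{1}{\left(-2\right) \left(-1\right) + 1251} \cdot 1154 + 28 = \frac{1}{2 + 1251} \cdot 1154 + 28 = \frac{1}{1253} \cdot 1154 + 28 = \frac{1154}{1253} + 28 = \frac{36238}{1253}$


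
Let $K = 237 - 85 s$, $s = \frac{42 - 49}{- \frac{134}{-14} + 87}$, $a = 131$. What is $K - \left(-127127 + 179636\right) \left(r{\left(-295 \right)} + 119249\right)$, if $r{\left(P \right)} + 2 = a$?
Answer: $- \frac{4237451351375}{676} \approx -6.2684 \cdot 10^{9}$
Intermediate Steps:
$s = - \frac{49}{676}$ ($s = - \frac{7}{\left(-134\right) \left(- \frac{1}{14}\right) + 87} = - \frac{7}{\frac{67}{7} + 87} = - \frac{7}{\frac{676}{7}} = \left(-7\right) \frac{7}{676} = - \frac{49}{676} \approx -0.072485$)
$r{\left(P \right)} = 129$ ($r{\left(P \right)} = -2 + 131 = 129$)
$K = \frac{164377}{676}$ ($K = 237 - - \frac{4165}{676} = 237 + \frac{4165}{676} = \frac{164377}{676} \approx 243.16$)
$K - \left(-127127 + 179636\right) \left(r{\left(-295 \right)} + 119249\right) = \frac{164377}{676} - \left(-127127 + 179636\right) \left(129 + 119249\right) = \frac{164377}{676} - 52509 \cdot 119378 = \frac{164377}{676} - 6268419402 = - \frac{4237451351375}{676}$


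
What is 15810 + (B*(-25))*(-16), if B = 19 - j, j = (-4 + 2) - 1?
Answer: 24610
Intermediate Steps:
j = -3 (j = -2 - 1 = -3)
B = 22 (B = 19 - 1*(-3) = 19 + 3 = 22)
15810 + (B*(-25))*(-16) = 15810 + (22*(-25))*(-16) = 15810 - 550*(-16) = 15810 + 8800 = 24610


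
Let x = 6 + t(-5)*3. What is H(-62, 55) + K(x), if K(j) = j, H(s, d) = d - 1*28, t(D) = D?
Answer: 18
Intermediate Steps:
H(s, d) = -28 + d (H(s, d) = d - 28 = -28 + d)
x = -9 (x = 6 - 5*3 = 6 - 15 = -9)
H(-62, 55) + K(x) = (-28 + 55) - 9 = 27 - 9 = 18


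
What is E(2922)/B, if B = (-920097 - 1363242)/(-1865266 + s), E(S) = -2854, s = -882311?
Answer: -2613861586/761113 ≈ -3434.3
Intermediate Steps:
B = 761113/915859 (B = (-920097 - 1363242)/(-1865266 - 882311) = -2283339/(-2747577) = -2283339*(-1/2747577) = 761113/915859 ≈ 0.83104)
E(2922)/B = -2854/761113/915859 = -2854*915859/761113 = -2613861586/761113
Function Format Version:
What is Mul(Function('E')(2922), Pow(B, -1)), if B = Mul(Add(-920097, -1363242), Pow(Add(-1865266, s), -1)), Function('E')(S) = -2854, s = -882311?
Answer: Rational(-2613861586, 761113) ≈ -3434.3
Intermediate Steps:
B = Rational(761113, 915859) (B = Mul(Add(-920097, -1363242), Pow(Add(-1865266, -882311), -1)) = Mul(-2283339, Pow(-2747577, -1)) = Mul(-2283339, Rational(-1, 2747577)) = Rational(761113, 915859) ≈ 0.83104)
Mul(Function('E')(2922), Pow(B, -1)) = Mul(-2854, Pow(Rational(761113, 915859), -1)) = Mul(-2854, Rational(915859, 761113)) = Rational(-2613861586, 761113)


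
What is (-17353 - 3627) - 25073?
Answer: -46053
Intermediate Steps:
(-17353 - 3627) - 25073 = -20980 - 25073 = -46053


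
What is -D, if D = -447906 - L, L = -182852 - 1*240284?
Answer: 24770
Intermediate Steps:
L = -423136 (L = -182852 - 240284 = -423136)
D = -24770 (D = -447906 - 1*(-423136) = -447906 + 423136 = -24770)
-D = -1*(-24770) = 24770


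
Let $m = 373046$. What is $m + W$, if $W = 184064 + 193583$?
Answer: $750693$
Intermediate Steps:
$W = 377647$
$m + W = 373046 + 377647 = 750693$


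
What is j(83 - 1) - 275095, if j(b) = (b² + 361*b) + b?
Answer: -238687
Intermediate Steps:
j(b) = b² + 362*b
j(83 - 1) - 275095 = (83 - 1)*(362 + (83 - 1)) - 275095 = 82*(362 + 82) - 275095 = 82*444 - 275095 = 36408 - 275095 = -238687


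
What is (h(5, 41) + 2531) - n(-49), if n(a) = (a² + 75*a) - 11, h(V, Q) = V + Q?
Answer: 3862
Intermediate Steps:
h(V, Q) = Q + V
n(a) = -11 + a² + 75*a
(h(5, 41) + 2531) - n(-49) = ((41 + 5) + 2531) - (-11 + (-49)² + 75*(-49)) = (46 + 2531) - (-11 + 2401 - 3675) = 2577 - 1*(-1285) = 2577 + 1285 = 3862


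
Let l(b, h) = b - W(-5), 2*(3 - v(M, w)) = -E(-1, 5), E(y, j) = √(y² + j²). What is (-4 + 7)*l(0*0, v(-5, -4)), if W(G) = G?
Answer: 15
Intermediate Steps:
E(y, j) = √(j² + y²)
v(M, w) = 3 + √26/2 (v(M, w) = 3 - (-1)*√(5² + (-1)²)/2 = 3 - (-1)*√(25 + 1)/2 = 3 - (-1)*√26/2 = 3 + √26/2)
l(b, h) = 5 + b (l(b, h) = b - 1*(-5) = b + 5 = 5 + b)
(-4 + 7)*l(0*0, v(-5, -4)) = (-4 + 7)*(5 + 0*0) = 3*(5 + 0) = 3*5 = 15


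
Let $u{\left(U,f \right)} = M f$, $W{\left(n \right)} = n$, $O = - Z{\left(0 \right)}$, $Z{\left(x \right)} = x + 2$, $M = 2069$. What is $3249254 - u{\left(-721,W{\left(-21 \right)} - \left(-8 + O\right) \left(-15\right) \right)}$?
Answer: $3603053$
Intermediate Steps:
$Z{\left(x \right)} = 2 + x$
$O = -2$ ($O = - (2 + 0) = \left(-1\right) 2 = -2$)
$u{\left(U,f \right)} = 2069 f$
$3249254 - u{\left(-721,W{\left(-21 \right)} - \left(-8 + O\right) \left(-15\right) \right)} = 3249254 - 2069 \left(-21 - \left(-8 - 2\right) \left(-15\right)\right) = 3249254 - 2069 \left(-21 - \left(-10\right) \left(-15\right)\right) = 3249254 - 2069 \left(-21 - 150\right) = 3249254 - 2069 \left(-171\right) = 3249254 - -353799 = 3249254 + 353799 = 3603053$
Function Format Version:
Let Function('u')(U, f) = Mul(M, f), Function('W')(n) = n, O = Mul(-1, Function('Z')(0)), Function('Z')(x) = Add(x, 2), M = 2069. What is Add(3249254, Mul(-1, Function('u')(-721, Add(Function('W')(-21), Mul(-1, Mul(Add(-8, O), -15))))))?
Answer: 3603053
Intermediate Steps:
Function('Z')(x) = Add(2, x)
O = -2 (O = Mul(-1, Add(2, 0)) = Mul(-1, 2) = -2)
Function('u')(U, f) = Mul(2069, f)
Add(3249254, Mul(-1, Function('u')(-721, Add(Function('W')(-21), Mul(-1, Mul(Add(-8, O), -15)))))) = Add(3249254, Mul(-1, Mul(2069, Add(-21, Mul(-1, Mul(Add(-8, -2), -15)))))) = Add(3249254, Mul(-1, Mul(2069, Add(-21, Mul(-1, Mul(-10, -15)))))) = Add(3249254, Mul(-1, Mul(2069, Add(-21, Mul(-1, 150))))) = Add(3249254, Mul(-1, Mul(2069, Add(-21, -150)))) = Add(3249254, Mul(-1, Mul(2069, -171))) = Add(3249254, Mul(-1, -353799)) = Add(3249254, 353799) = 3603053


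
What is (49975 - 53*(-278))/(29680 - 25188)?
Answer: 64709/4492 ≈ 14.405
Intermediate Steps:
(49975 - 53*(-278))/(29680 - 25188) = (49975 + 14734)/4492 = 64709*(1/4492) = 64709/4492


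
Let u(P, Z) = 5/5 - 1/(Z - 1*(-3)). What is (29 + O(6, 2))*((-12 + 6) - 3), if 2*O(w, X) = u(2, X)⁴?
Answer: -164277/625 ≈ -262.84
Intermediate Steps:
u(P, Z) = 1 - 1/(3 + Z) (u(P, Z) = 5*(⅕) - 1/(Z + 3) = 1 - 1/(3 + Z))
O(w, X) = (2 + X)⁴/(2*(3 + X)⁴) (O(w, X) = ((2 + X)/(3 + X))⁴/2 = ((2 + X)⁴/(3 + X)⁴)/2 = (2 + X)⁴/(2*(3 + X)⁴))
(29 + O(6, 2))*((-12 + 6) - 3) = (29 + (2 + 2)⁴/(2*(3 + 2)⁴))*((-12 + 6) - 3) = (29 + (½)*4⁴/5⁴)*(-6 - 3) = (29 + (½)*256*(1/625))*(-9) = (29 + 128/625)*(-9) = (18253/625)*(-9) = -164277/625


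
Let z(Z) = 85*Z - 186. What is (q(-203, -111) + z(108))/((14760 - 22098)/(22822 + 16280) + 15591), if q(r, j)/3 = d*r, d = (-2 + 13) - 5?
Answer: 8700195/25401331 ≈ 0.34251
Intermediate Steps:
d = 6 (d = 11 - 5 = 6)
q(r, j) = 18*r (q(r, j) = 3*(6*r) = 18*r)
z(Z) = -186 + 85*Z
(q(-203, -111) + z(108))/((14760 - 22098)/(22822 + 16280) + 15591) = (18*(-203) + (-186 + 85*108))/((14760 - 22098)/(22822 + 16280) + 15591) = (-3654 + (-186 + 9180))/(-7338/39102 + 15591) = (-3654 + 8994)/(-7338*1/39102 + 15591) = 5340/(-1223/6517 + 15591) = 5340/(101605324/6517) = 5340*(6517/101605324) = 8700195/25401331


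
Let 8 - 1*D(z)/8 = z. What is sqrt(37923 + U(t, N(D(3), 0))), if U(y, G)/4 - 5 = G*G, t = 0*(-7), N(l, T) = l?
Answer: 3*sqrt(4927) ≈ 210.58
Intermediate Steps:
D(z) = 64 - 8*z
t = 0
U(y, G) = 20 + 4*G**2 (U(y, G) = 20 + 4*(G*G) = 20 + 4*G**2)
sqrt(37923 + U(t, N(D(3), 0))) = sqrt(37923 + (20 + 4*(64 - 8*3)**2)) = sqrt(37923 + (20 + 4*(64 - 24)**2)) = sqrt(37923 + (20 + 4*40**2)) = sqrt(37923 + (20 + 4*1600)) = sqrt(37923 + (20 + 6400)) = sqrt(37923 + 6420) = sqrt(44343) = 3*sqrt(4927)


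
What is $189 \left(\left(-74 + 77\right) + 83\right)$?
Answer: $16254$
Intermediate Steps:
$189 \left(\left(-74 + 77\right) + 83\right) = 189 \left(3 + 83\right) = 189 \cdot 86 = 16254$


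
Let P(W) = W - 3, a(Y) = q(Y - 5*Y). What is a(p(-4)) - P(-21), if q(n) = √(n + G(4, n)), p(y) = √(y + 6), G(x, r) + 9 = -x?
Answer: 24 + √(-13 - 4*√2) ≈ 24.0 + 4.3194*I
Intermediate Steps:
G(x, r) = -9 - x
p(y) = √(6 + y)
q(n) = √(-13 + n) (q(n) = √(n + (-9 - 1*4)) = √(n + (-9 - 4)) = √(n - 13) = √(-13 + n))
a(Y) = √(-13 - 4*Y) (a(Y) = √(-13 + (Y - 5*Y)) = √(-13 - 4*Y))
P(W) = -3 + W
a(p(-4)) - P(-21) = √(-13 - 4*√(6 - 4)) - (-3 - 21) = √(-13 - 4*√2) - 1*(-24) = √(-13 - 4*√2) + 24 = 24 + √(-13 - 4*√2)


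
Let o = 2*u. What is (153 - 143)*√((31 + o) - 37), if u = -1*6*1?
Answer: 30*I*√2 ≈ 42.426*I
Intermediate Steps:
u = -6 (u = -6*1 = -6)
o = -12 (o = 2*(-6) = -12)
(153 - 143)*√((31 + o) - 37) = (153 - 143)*√((31 - 12) - 37) = 10*√(19 - 37) = 10*√(-18) = 10*(3*I*√2) = 30*I*√2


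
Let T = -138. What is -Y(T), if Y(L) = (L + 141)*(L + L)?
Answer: 828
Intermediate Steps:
Y(L) = 2*L*(141 + L) (Y(L) = (141 + L)*(2*L) = 2*L*(141 + L))
-Y(T) = -2*(-138)*(141 - 138) = -2*(-138)*3 = -1*(-828) = 828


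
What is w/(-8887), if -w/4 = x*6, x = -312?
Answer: -7488/8887 ≈ -0.84258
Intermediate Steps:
w = 7488 (w = -(-1248)*6 = -4*(-1872) = 7488)
w/(-8887) = 7488/(-8887) = 7488*(-1/8887) = -7488/8887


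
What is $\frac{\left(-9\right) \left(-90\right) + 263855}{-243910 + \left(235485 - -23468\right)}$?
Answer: $\frac{264665}{15043} \approx 17.594$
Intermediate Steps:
$\frac{\left(-9\right) \left(-90\right) + 263855}{-243910 + \left(235485 - -23468\right)} = \frac{810 + 263855}{-243910 + \left(235485 + 23468\right)} = \frac{264665}{-243910 + 258953} = \frac{264665}{15043}$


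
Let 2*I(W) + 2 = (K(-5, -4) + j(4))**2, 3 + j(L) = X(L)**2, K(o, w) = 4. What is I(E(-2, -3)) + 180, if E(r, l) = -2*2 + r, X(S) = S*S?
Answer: 66407/2 ≈ 33204.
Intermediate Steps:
X(S) = S**2
E(r, l) = -4 + r
j(L) = -3 + L**4 (j(L) = -3 + (L**2)**2 = -3 + L**4)
I(W) = 66047/2 (I(W) = -1 + (4 + (-3 + 4**4))**2/2 = -1 + (4 + (-3 + 256))**2/2 = -1 + (4 + 253)**2/2 = -1 + (1/2)*257**2 = -1 + (1/2)*66049 = -1 + 66049/2 = 66047/2)
I(E(-2, -3)) + 180 = 66047/2 + 180 = 66407/2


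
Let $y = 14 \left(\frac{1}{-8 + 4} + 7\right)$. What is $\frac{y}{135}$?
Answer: $\frac{7}{10} \approx 0.7$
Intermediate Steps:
$y = \frac{189}{2}$ ($y = 14 \left(\frac{1}{-4} + 7\right) = 14 \left(- \frac{1}{4} + 7\right) = 14 \cdot \frac{27}{4} = \frac{189}{2} \approx 94.5$)
$\frac{y}{135} = \frac{189}{2 \cdot 135} = \frac{189}{2} \cdot \frac{1}{135} = \frac{7}{10}$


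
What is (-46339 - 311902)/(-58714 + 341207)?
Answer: -358241/282493 ≈ -1.2681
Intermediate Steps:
(-46339 - 311902)/(-58714 + 341207) = -358241/282493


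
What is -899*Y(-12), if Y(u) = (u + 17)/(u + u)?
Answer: 4495/24 ≈ 187.29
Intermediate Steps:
Y(u) = (17 + u)/(2*u) (Y(u) = (17 + u)/((2*u)) = (17 + u)*(1/(2*u)) = (17 + u)/(2*u))
-899*Y(-12) = -899*(17 - 12)/(2*(-12)) = -899*(-1)*5/(2*12) = -899*(-5/24) = 4495/24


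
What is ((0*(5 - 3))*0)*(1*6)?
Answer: 0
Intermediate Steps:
((0*(5 - 3))*0)*(1*6) = ((0*2)*0)*6 = (0*0)*6 = 0*6 = 0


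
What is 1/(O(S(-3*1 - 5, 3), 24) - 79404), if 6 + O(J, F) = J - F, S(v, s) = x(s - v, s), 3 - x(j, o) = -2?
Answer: -1/79429 ≈ -1.2590e-5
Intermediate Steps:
x(j, o) = 5 (x(j, o) = 3 - 1*(-2) = 3 + 2 = 5)
S(v, s) = 5
O(J, F) = -6 + J - F (O(J, F) = -6 + (J - F) = -6 + J - F)
1/(O(S(-3*1 - 5, 3), 24) - 79404) = 1/((-6 + 5 - 1*24) - 79404) = 1/((-6 + 5 - 24) - 79404) = 1/(-25 - 79404) = 1/(-79429) = -1/79429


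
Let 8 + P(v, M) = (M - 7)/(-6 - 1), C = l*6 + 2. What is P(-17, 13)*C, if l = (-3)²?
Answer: -496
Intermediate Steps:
l = 9
C = 56 (C = 9*6 + 2 = 54 + 2 = 56)
P(v, M) = -7 - M/7 (P(v, M) = -8 + (M - 7)/(-6 - 1) = -8 + (-7 + M)/(-7) = -8 + (-7 + M)*(-⅐) = -8 + (1 - M/7) = -7 - M/7)
P(-17, 13)*C = (-7 - ⅐*13)*56 = (-7 - 13/7)*56 = -62/7*56 = -496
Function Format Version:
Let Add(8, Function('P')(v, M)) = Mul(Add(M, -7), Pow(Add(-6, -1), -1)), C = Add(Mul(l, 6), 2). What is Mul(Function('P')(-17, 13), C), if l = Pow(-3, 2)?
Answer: -496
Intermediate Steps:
l = 9
C = 56 (C = Add(Mul(9, 6), 2) = Add(54, 2) = 56)
Function('P')(v, M) = Add(-7, Mul(Rational(-1, 7), M)) (Function('P')(v, M) = Add(-8, Mul(Add(M, -7), Pow(Add(-6, -1), -1))) = Add(-8, Mul(Add(-7, M), Pow(-7, -1))) = Add(-8, Mul(Add(-7, M), Rational(-1, 7))) = Add(-8, Add(1, Mul(Rational(-1, 7), M))) = Add(-7, Mul(Rational(-1, 7), M)))
Mul(Function('P')(-17, 13), C) = Mul(Add(-7, Mul(Rational(-1, 7), 13)), 56) = Mul(Add(-7, Rational(-13, 7)), 56) = Mul(Rational(-62, 7), 56) = -496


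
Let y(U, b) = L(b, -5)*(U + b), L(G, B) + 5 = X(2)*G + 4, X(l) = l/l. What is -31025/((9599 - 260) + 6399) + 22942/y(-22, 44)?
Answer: 3857111/173118 ≈ 22.280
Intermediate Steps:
X(l) = 1
L(G, B) = -1 + G (L(G, B) = -5 + (1*G + 4) = -5 + (G + 4) = -5 + (4 + G) = -1 + G)
y(U, b) = (-1 + b)*(U + b)
-31025/((9599 - 260) + 6399) + 22942/y(-22, 44) = -31025/((9599 - 260) + 6399) + 22942/(((-1 + 44)*(-22 + 44))) = -31025/(9339 + 6399) + 22942/((43*22)) = -31025/15738 + 22942/946 = -31025*1/15738 + 22942*(1/946) = -31025/15738 + 11471/473 = 3857111/173118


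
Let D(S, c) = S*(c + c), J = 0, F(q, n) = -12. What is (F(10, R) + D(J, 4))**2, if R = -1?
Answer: 144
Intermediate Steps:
D(S, c) = 2*S*c (D(S, c) = S*(2*c) = 2*S*c)
(F(10, R) + D(J, 4))**2 = (-12 + 2*0*4)**2 = (-12 + 0)**2 = (-12)**2 = 144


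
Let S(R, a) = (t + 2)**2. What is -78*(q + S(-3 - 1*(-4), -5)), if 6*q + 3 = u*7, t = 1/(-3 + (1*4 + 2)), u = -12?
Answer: 2119/3 ≈ 706.33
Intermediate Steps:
t = 1/3 (t = 1/(-3 + (4 + 2)) = 1/(-3 + 6) = 1/3 ≈ 0.33333)
q = -29/2 (q = -1/2 + (-12*7)/6 = -1/2 + (1/6)*(-84) = -1/2 - 14 = -29/2 ≈ -14.500)
S(R, a) = 49/9 (S(R, a) = (1/3 + 2)**2 = (7/3)**2 = 49/9)
-78*(q + S(-3 - 1*(-4), -5)) = -78*(-29/2 + 49/9) = -78*(-163/18) = 2119/3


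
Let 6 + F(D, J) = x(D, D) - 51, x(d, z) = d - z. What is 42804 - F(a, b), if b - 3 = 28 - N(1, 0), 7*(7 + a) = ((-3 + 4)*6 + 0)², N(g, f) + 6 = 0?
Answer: 42861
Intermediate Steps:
N(g, f) = -6 (N(g, f) = -6 + 0 = -6)
a = -13/7 (a = -7 + ((-3 + 4)*6 + 0)²/7 = -7 + (1*6 + 0)²/7 = -7 + (6 + 0)²/7 = -7 + (⅐)*6² = -7 + (⅐)*36 = -7 + 36/7 = -13/7 ≈ -1.8571)
b = 37 (b = 3 + (28 - 1*(-6)) = 3 + (28 + 6) = 3 + 34 = 37)
F(D, J) = -57 (F(D, J) = -6 + ((D - D) - 51) = -6 + (0 - 51) = -6 - 51 = -57)
42804 - F(a, b) = 42804 - 1*(-57) = 42804 + 57 = 42861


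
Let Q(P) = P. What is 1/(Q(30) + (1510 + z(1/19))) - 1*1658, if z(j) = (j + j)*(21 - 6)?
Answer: -48562801/29290 ≈ -1658.0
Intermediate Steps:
z(j) = 30*j (z(j) = (2*j)*15 = 30*j)
1/(Q(30) + (1510 + z(1/19))) - 1*1658 = 1/(30 + (1510 + 30/19)) - 1*1658 = 1/(30 + (1510 + 30*(1/19))) - 1658 = 1/(30 + (1510 + 30/19)) - 1658 = 1/(30 + 28720/19) - 1658 = 1/(29290/19) - 1658 = 19/29290 - 1658 = -48562801/29290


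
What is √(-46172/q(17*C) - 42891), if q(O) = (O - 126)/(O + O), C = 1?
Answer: I*√338474539/109 ≈ 168.79*I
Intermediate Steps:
q(O) = (-126 + O)/(2*O) (q(O) = (-126 + O)/((2*O)) = (-126 + O)*(1/(2*O)) = (-126 + O)/(2*O))
√(-46172/q(17*C) - 42891) = √(-46172*34/(-126 + 17*1) - 42891) = √(-46172*34/(-126 + 17) - 42891) = √(-46172/((½)*(1/17)*(-109)) - 42891) = √(-46172/(-109/34) - 42891) = √(-46172*(-34/109) - 42891) = √(1569848/109 - 42891) = √(-3105271/109) = I*√338474539/109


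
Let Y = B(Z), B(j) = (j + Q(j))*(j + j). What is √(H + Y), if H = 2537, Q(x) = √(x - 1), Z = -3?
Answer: √(2555 - 12*I) ≈ 50.547 - 0.1187*I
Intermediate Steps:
Q(x) = √(-1 + x)
B(j) = 2*j*(j + √(-1 + j)) (B(j) = (j + √(-1 + j))*(j + j) = (j + √(-1 + j))*(2*j) = 2*j*(j + √(-1 + j)))
Y = 18 - 12*I (Y = 2*(-3)*(-3 + √(-1 - 3)) = 2*(-3)*(-3 + √(-4)) = 2*(-3)*(-3 + 2*I) = 18 - 12*I ≈ 18.0 - 12.0*I)
√(H + Y) = √(2537 + (18 - 12*I)) = √(2555 - 12*I)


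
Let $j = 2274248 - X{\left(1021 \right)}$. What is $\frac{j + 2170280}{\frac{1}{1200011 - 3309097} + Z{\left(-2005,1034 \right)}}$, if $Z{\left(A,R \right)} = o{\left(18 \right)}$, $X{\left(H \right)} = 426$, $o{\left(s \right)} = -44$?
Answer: $- \frac{720999485444}{7138445} \approx -1.01 \cdot 10^{5}$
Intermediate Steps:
$Z{\left(A,R \right)} = -44$
$j = 2273822$ ($j = 2274248 - 426 = 2273822$)
$\frac{j + 2170280}{\frac{1}{1200011 - 3309097} + Z{\left(-2005,1034 \right)}} = \frac{2273822 + 2170280}{\frac{1}{1200011 - 3309097} - 44} = \frac{4444102}{\frac{1}{-2109086} - 44} = \frac{4444102}{- \frac{1}{2109086} - 44} = \frac{4444102}{- \frac{92799785}{2109086}} = 4444102 \left(- \frac{2109086}{92799785}\right) = - \frac{720999485444}{7138445}$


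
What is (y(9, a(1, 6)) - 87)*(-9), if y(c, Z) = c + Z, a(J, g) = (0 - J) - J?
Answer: 720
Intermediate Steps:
a(J, g) = -2*J (a(J, g) = -J - J = -2*J)
y(c, Z) = Z + c
(y(9, a(1, 6)) - 87)*(-9) = ((-2*1 + 9) - 87)*(-9) = ((-2 + 9) - 87)*(-9) = (7 - 87)*(-9) = -80*(-9) = 720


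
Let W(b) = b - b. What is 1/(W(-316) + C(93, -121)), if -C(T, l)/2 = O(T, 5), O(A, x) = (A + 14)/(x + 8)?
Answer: -13/214 ≈ -0.060748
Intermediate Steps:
W(b) = 0
O(A, x) = (14 + A)/(8 + x)
C(T, l) = -28/13 - 2*T/13 (C(T, l) = -2*(14 + T)/(8 + 5) = -2*(14 + T)/13 = -2*(14/13 + T/13) = -28/13 - 2*T/13)
1/(W(-316) + C(93, -121)) = 1/(0 + (-28/13 - 2/13*93)) = 1/(0 + (-28/13 - 186/13)) = 1/(0 - 214/13) = 1/(-214/13) = -13/214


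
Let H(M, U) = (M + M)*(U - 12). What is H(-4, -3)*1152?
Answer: 138240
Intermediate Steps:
H(M, U) = 2*M*(-12 + U) (H(M, U) = (2*M)*(-12 + U) = 2*M*(-12 + U))
H(-4, -3)*1152 = (2*(-4)*(-12 - 3))*1152 = (2*(-4)*(-15))*1152 = 120*1152 = 138240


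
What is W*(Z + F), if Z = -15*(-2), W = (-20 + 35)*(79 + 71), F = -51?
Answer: -47250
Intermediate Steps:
W = 2250 (W = 15*150 = 2250)
Z = 30
W*(Z + F) = 2250*(30 - 51) = 2250*(-21) = -47250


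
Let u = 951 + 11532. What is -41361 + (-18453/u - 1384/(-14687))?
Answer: -133040164160/3216453 ≈ -41362.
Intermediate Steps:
u = 12483
-41361 + (-18453/u - 1384/(-14687)) = -41361 + (-18453/12483 - 1384/(-14687)) = -41361 + (-18453*1/12483 - 1384*(-1/14687)) = -41361 + (-6151/4161 + 1384/14687) = -41361 - 4451627/3216453 = -133040164160/3216453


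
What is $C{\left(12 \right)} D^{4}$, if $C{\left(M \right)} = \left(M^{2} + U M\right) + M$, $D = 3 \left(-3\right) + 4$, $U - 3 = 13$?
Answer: $217500$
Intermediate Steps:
$U = 16$ ($U = 3 + 13 = 16$)
$D = -5$ ($D = -9 + 4 = -5$)
$C{\left(M \right)} = M^{2} + 17 M$ ($C{\left(M \right)} = \left(M^{2} + 16 M\right) + M = M^{2} + 17 M$)
$C{\left(12 \right)} D^{4} = 12 \left(17 + 12\right) \left(-5\right)^{4} = 12 \cdot 29 \cdot 625 = 348 \cdot 625 = 217500$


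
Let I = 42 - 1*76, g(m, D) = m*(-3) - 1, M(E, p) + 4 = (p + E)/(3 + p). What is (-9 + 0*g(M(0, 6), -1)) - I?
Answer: 25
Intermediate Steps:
M(E, p) = -4 + (E + p)/(3 + p) (M(E, p) = -4 + (p + E)/(3 + p) = -4 + (E + p)/(3 + p))
g(m, D) = -1 - 3*m (g(m, D) = -3*m - 1 = -1 - 3*m)
I = -34 (I = 42 - 76 = -34)
(-9 + 0*g(M(0, 6), -1)) - I = (-9 + 0*(-1 - 3*(-12 + 0 - 3*6)/(3 + 6))) - 1*(-34) = (-9 + 0*(-1 - 3*(-12 + 0 - 18)/9)) + 34 = (-9 + 0*(-1 - (-30)/3)) + 34 = (-9 + 0*(-1 - 3*(-10/3))) + 34 = (-9 + 0*(-1 + 10)) + 34 = (-9 + 0*9) + 34 = (-9 + 0) + 34 = -9 + 34 = 25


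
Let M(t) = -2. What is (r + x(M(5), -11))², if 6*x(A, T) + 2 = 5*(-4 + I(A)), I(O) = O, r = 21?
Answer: 2209/9 ≈ 245.44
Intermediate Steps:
x(A, T) = -11/3 + 5*A/6 (x(A, T) = -⅓ + (5*(-4 + A))/6 = -⅓ + (-20 + 5*A)/6 = -⅓ + (-10/3 + 5*A/6) = -11/3 + 5*A/6)
(r + x(M(5), -11))² = (21 + (-11/3 + (⅚)*(-2)))² = (21 + (-11/3 - 5/3))² = (21 - 16/3)² = (47/3)² = 2209/9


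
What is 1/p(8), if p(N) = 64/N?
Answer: 1/8 ≈ 0.12500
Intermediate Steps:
1/p(8) = 1/(64/8) = 1/(64*(1/8)) = 1/8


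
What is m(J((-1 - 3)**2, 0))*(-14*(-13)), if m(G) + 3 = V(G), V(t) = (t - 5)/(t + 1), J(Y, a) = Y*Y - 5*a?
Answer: -94640/257 ≈ -368.25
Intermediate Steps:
J(Y, a) = Y**2 - 5*a
V(t) = (-5 + t)/(1 + t)
m(G) = -3 + (-5 + G)/(1 + G)
m(J((-1 - 3)**2, 0))*(-14*(-13)) = (2*(-4 - (((-1 - 3)**2)**2 - 5*0))/(1 + (((-1 - 3)**2)**2 - 5*0)))*(-14*(-13)) = (2*(-4 - (((-4)**2)**2 + 0))/(1 + (((-4)**2)**2 + 0)))*182 = (2*(-4 - (16**2 + 0))/(1 + (16**2 + 0)))*182 = (2*(-4 - (256 + 0))/(1 + (256 + 0)))*182 = (2*(-4 - 1*256)/(1 + 256))*182 = (2*(-4 - 256)/257)*182 = (2*(1/257)*(-260))*182 = -520/257*182 = -94640/257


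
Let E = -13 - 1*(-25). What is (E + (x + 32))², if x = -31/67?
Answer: 8508889/4489 ≈ 1895.5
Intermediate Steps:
E = 12 (E = -13 + 25 = 12)
x = -31/67 (x = -31*1/67 = -31/67 ≈ -0.46269)
(E + (x + 32))² = (12 + (-31/67 + 32))² = (12 + 2113/67)² = (2917/67)² = 8508889/4489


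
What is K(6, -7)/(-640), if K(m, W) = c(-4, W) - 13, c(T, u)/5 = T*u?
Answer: -127/640 ≈ -0.19844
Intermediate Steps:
c(T, u) = 5*T*u (c(T, u) = 5*(T*u) = 5*T*u)
K(m, W) = -13 - 20*W (K(m, W) = 5*(-4)*W - 13 = -20*W - 13 = -13 - 20*W)
K(6, -7)/(-640) = (-13 - 20*(-7))/(-640) = (-13 + 140)*(-1/640) = 127*(-1/640) = -127/640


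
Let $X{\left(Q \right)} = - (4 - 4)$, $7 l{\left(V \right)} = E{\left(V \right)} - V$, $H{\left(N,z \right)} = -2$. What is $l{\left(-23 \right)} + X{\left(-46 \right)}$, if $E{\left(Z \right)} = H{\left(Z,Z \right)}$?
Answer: $3$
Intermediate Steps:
$E{\left(Z \right)} = -2$
$l{\left(V \right)} = - \frac{2}{7} - \frac{V}{7}$ ($l{\left(V \right)} = \frac{-2 - V}{7} = - \frac{2}{7} - \frac{V}{7}$)
$X{\left(Q \right)} = 0$ ($X{\left(Q \right)} = \left(-1\right) 0 = 0$)
$l{\left(-23 \right)} + X{\left(-46 \right)} = \left(- \frac{2}{7} - - \frac{23}{7}\right) + 0 = \left(- \frac{2}{7} + \frac{23}{7}\right) + 0 = 3 + 0 = 3$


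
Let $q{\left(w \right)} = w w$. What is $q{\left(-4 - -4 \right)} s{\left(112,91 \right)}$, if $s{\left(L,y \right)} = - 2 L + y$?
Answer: $0$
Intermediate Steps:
$q{\left(w \right)} = w^{2}$
$s{\left(L,y \right)} = y - 2 L$
$q{\left(-4 - -4 \right)} s{\left(112,91 \right)} = \left(-4 - -4\right)^{2} \left(91 - 224\right) = \left(-4 + 4\right)^{2} \left(91 - 224\right) = 0^{2} \left(-133\right) = 0 \left(-133\right) = 0$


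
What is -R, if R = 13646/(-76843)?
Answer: 13646/76843 ≈ 0.17758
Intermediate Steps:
R = -13646/76843 (R = 13646*(-1/76843) = -13646/76843 ≈ -0.17758)
-R = -1*(-13646/76843) = 13646/76843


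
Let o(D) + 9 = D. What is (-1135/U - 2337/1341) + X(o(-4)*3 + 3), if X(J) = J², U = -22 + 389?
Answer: 211814266/164049 ≈ 1291.2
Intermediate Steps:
U = 367
o(D) = -9 + D
(-1135/U - 2337/1341) + X(o(-4)*3 + 3) = (-1135/367 - 2337/1341) + ((-9 - 4)*3 + 3)² = (-1135*1/367 - 2337*1/1341) + (-13*3 + 3)² = (-1135/367 - 779/447) + (-39 + 3)² = -793238/164049 + (-36)² = -793238/164049 + 1296 = 211814266/164049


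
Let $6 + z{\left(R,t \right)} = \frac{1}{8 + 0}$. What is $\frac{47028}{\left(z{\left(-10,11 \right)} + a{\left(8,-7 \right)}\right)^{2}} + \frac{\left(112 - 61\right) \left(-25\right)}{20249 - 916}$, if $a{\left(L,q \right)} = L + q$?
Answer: $\frac{19395456487}{9801831} \approx 1978.8$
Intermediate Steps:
$z{\left(R,t \right)} = - \frac{47}{8}$ ($z{\left(R,t \right)} = -6 + \frac{1}{8 + 0} = -6 + \frac{1}{8} = - \frac{47}{8}$)
$\frac{47028}{\left(z{\left(-10,11 \right)} + a{\left(8,-7 \right)}\right)^{2}} + \frac{\left(112 - 61\right) \left(-25\right)}{20249 - 916} = \frac{47028}{\left(- \frac{47}{8} + \left(8 - 7\right)\right)^{2}} + \frac{\left(112 - 61\right) \left(-25\right)}{20249 - 916} = \frac{47028}{\left(- \frac{47}{8} + 1\right)^{2}} + \frac{51 \left(-25\right)}{20249 - 916} = \frac{47028}{\left(- \frac{39}{8}\right)^{2}} - \frac{1275}{19333} = \frac{47028}{\frac{1521}{64}} - \frac{1275}{19333} = 47028 \cdot \frac{64}{1521} - \frac{1275}{19333} = \frac{1003264}{507} - \frac{1275}{19333} = \frac{19395456487}{9801831}$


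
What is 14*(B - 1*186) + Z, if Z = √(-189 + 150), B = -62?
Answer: -3472 + I*√39 ≈ -3472.0 + 6.245*I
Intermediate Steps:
Z = I*√39 (Z = √(-39) = I*√39 ≈ 6.245*I)
14*(B - 1*186) + Z = 14*(-62 - 1*186) + I*√39 = 14*(-62 - 186) + I*√39 = 14*(-248) + I*√39 = -3472 + I*√39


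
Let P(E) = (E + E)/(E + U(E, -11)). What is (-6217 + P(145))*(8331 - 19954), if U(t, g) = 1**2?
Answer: 5273308608/73 ≈ 7.2237e+7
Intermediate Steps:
U(t, g) = 1
P(E) = 2*E/(1 + E) (P(E) = (E + E)/(E + 1) = (2*E)/(1 + E) = 2*E/(1 + E))
(-6217 + P(145))*(8331 - 19954) = (-6217 + 2*145/(1 + 145))*(8331 - 19954) = (-6217 + 2*145/146)*(-11623) = (-6217 + 2*145*(1/146))*(-11623) = (-6217 + 145/73)*(-11623) = -453696/73*(-11623) = 5273308608/73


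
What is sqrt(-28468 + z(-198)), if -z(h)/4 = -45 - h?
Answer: 2*I*sqrt(7270) ≈ 170.53*I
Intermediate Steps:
z(h) = 180 + 4*h (z(h) = -4*(-45 - h) = 180 + 4*h)
sqrt(-28468 + z(-198)) = sqrt(-28468 + (180 + 4*(-198))) = sqrt(-28468 + (180 - 792)) = sqrt(-28468 - 612) = sqrt(-29080) = 2*I*sqrt(7270)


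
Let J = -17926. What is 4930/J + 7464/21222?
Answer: 2431267/31702131 ≈ 0.076691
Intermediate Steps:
4930/J + 7464/21222 = 4930/(-17926) + 7464/21222 = 4930*(-1/17926) + 7464*(1/21222) = -2465/8963 + 1244/3537 = 2431267/31702131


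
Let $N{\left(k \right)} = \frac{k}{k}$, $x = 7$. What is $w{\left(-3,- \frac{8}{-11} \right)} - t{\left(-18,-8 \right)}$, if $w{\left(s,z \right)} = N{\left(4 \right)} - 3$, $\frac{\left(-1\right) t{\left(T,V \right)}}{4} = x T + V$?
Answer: $-538$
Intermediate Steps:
$N{\left(k \right)} = 1$
$t{\left(T,V \right)} = - 28 T - 4 V$ ($t{\left(T,V \right)} = - 4 \left(7 T + V\right) = - 4 \left(V + 7 T\right) = - 28 T - 4 V$)
$w{\left(s,z \right)} = -2$ ($w{\left(s,z \right)} = 1 - 3 = -2$)
$w{\left(-3,- \frac{8}{-11} \right)} - t{\left(-18,-8 \right)} = -2 - \left(\left(-28\right) \left(-18\right) - -32\right) = -2 - \left(504 + 32\right) = -2 - 536 = -538$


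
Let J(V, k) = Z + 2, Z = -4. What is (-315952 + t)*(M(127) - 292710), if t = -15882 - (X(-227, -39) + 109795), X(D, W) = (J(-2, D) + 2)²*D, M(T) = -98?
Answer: 129312504232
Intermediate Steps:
J(V, k) = -2 (J(V, k) = -4 + 2 = -2)
X(D, W) = 0 (X(D, W) = (-2 + 2)²*D = 0²*D = 0*D = 0)
t = -125677 (t = -15882 - (0 + 109795) = -15882 - 1*109795 = -15882 - 109795 = -125677)
(-315952 + t)*(M(127) - 292710) = (-315952 - 125677)*(-98 - 292710) = -441629*(-292808) = 129312504232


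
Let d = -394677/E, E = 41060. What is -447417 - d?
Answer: -18370547343/41060 ≈ -4.4741e+5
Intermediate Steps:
d = -394677/41060 ≈ -9.6122
-447417 - d = -447417 - 1*(-394677/41060) = -447417 + 394677/41060 = -18370547343/41060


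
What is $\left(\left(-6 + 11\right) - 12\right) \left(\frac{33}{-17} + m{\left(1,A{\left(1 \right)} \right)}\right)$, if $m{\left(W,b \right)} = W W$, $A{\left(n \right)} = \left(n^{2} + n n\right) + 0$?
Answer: $\frac{112}{17} \approx 6.5882$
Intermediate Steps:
$A{\left(n \right)} = 2 n^{2}$ ($A{\left(n \right)} = \left(n^{2} + n^{2}\right) + 0 = 2 n^{2} + 0 = 2 n^{2}$)
$m{\left(W,b \right)} = W^{2}$
$\left(\left(-6 + 11\right) - 12\right) \left(\frac{33}{-17} + m{\left(1,A{\left(1 \right)} \right)}\right) = \left(\left(-6 + 11\right) - 12\right) \left(\frac{33}{-17} + 1^{2}\right) = \left(5 - 12\right) \left(33 \left(- \frac{1}{17}\right) + 1\right) = - 7 \left(- \frac{33}{17} + 1\right) = \left(-7\right) \left(- \frac{16}{17}\right) = \frac{112}{17}$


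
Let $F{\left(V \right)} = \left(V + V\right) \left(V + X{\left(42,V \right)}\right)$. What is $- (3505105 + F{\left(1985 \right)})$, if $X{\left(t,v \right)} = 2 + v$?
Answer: $-19273945$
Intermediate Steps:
$F{\left(V \right)} = 2 V \left(2 + 2 V\right)$ ($F{\left(V \right)} = \left(V + V\right) \left(V + \left(2 + V\right)\right) = 2 V \left(2 + 2 V\right)$)
$- (3505105 + F{\left(1985 \right)}) = - (3505105 + 4 \cdot 1985 \left(1 + 1985\right)) = - (3505105 + 4 \cdot 1985 \cdot 1986) = - (3505105 + 15768840) = \left(-1\right) 19273945 = -19273945$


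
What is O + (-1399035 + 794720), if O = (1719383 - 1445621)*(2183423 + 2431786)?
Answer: 1263468241943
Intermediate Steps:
O = 1263468846258 (O = 273762*4615209 = 1263468846258)
O + (-1399035 + 794720) = 1263468846258 + (-1399035 + 794720) = 1263468846258 - 604315 = 1263468241943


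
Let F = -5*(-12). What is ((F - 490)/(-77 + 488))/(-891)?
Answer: 430/366201 ≈ 0.0011742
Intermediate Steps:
F = 60
((F - 490)/(-77 + 488))/(-891) = ((60 - 490)/(-77 + 488))/(-891) = -430/411*(-1/891) = 430/366201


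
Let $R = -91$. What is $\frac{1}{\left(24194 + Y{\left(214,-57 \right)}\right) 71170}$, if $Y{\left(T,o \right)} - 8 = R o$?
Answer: $\frac{1}{2091615130} \approx 4.781 \cdot 10^{-10}$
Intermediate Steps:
$Y{\left(T,o \right)} = 8 - 91 o$
$\frac{1}{\left(24194 + Y{\left(214,-57 \right)}\right) 71170} = \frac{1}{\left(24194 + \left(8 - -5187\right)\right) 71170} = \frac{1}{24194 + \left(8 + 5187\right)} \frac{1}{71170} = \frac{1}{24194 + 5195} \cdot \frac{1}{71170} = \frac{1}{29389} \cdot \frac{1}{71170} = \frac{1}{2091615130}$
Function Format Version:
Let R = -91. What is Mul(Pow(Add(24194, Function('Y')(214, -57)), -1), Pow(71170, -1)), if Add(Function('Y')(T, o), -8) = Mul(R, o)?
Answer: Rational(1, 2091615130) ≈ 4.7810e-10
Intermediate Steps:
Function('Y')(T, o) = Add(8, Mul(-91, o))
Mul(Pow(Add(24194, Function('Y')(214, -57)), -1), Pow(71170, -1)) = Mul(Pow(Add(24194, Add(8, Mul(-91, -57))), -1), Pow(71170, -1)) = Mul(Pow(Add(24194, Add(8, 5187)), -1), Rational(1, 71170)) = Mul(Pow(Add(24194, 5195), -1), Rational(1, 71170)) = Mul(Pow(29389, -1), Rational(1, 71170)) = Mul(Rational(1, 29389), Rational(1, 71170)) = Rational(1, 2091615130)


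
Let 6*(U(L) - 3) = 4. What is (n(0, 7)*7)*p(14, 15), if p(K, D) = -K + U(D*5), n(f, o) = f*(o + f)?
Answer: 0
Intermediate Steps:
n(f, o) = f*(f + o)
U(L) = 11/3 (U(L) = 3 + (⅙)*4 = 3 + ⅔ = 11/3)
p(K, D) = 11/3 - K (p(K, D) = -K + 11/3 = 11/3 - K)
(n(0, 7)*7)*p(14, 15) = ((0*(0 + 7))*7)*(11/3 - 1*14) = ((0*7)*7)*(11/3 - 14) = (0*7)*(-31/3) = 0*(-31/3) = 0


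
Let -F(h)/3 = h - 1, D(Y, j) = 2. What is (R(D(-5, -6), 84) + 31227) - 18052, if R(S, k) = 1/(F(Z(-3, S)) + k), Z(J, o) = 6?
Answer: 909076/69 ≈ 13175.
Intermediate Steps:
F(h) = 3 - 3*h (F(h) = -3*(h - 1) = -3*(-1 + h) = 3 - 3*h)
R(S, k) = 1/(-15 + k) (R(S, k) = 1/((3 - 3*6) + k) = 1/((3 - 18) + k) = 1/(-15 + k))
(R(D(-5, -6), 84) + 31227) - 18052 = (1/(-15 + 84) + 31227) - 18052 = (1/69 + 31227) - 18052 = 2154664/69 - 18052 = 909076/69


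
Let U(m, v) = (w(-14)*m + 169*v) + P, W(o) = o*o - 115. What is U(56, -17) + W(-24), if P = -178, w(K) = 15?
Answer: -1750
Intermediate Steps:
W(o) = -115 + o² (W(o) = o² - 115 = -115 + o²)
U(m, v) = -178 + 15*m + 169*v (U(m, v) = (15*m + 169*v) - 178 = -178 + 15*m + 169*v)
U(56, -17) + W(-24) = (-178 + 15*56 + 169*(-17)) + (-115 + (-24)²) = (-178 + 840 - 2873) + (-115 + 576) = -2211 + 461 = -1750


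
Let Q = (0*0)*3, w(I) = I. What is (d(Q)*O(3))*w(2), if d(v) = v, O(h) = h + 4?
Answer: 0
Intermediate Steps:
Q = 0 (Q = 0*3 = 0)
O(h) = 4 + h
(d(Q)*O(3))*w(2) = (0*(4 + 3))*2 = (0*7)*2 = 0*2 = 0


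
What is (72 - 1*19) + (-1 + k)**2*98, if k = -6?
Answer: 4855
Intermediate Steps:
(72 - 1*19) + (-1 + k)**2*98 = (72 - 1*19) + (-1 - 6)**2*98 = (72 - 19) + (-7)**2*98 = 53 + 49*98 = 53 + 4802 = 4855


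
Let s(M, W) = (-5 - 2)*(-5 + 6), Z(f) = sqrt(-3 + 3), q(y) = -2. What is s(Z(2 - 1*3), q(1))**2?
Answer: 49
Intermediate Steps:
Z(f) = 0 (Z(f) = sqrt(0) = 0)
s(M, W) = -7 (s(M, W) = -7*1 = -7)
s(Z(2 - 1*3), q(1))**2 = (-7)**2 = 49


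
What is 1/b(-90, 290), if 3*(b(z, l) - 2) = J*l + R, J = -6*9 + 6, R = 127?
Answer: -3/13787 ≈ -0.00021760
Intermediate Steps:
J = -48 (J = -54 + 6 = -48)
b(z, l) = 133/3 - 16*l (b(z, l) = 2 + (-48*l + 127)/3 = 2 + (127 - 48*l)/3 = 2 + (127/3 - 16*l) = 133/3 - 16*l)
1/b(-90, 290) = 1/(133/3 - 16*290) = 1/(133/3 - 4640) = 1/(-13787/3) = -3/13787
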